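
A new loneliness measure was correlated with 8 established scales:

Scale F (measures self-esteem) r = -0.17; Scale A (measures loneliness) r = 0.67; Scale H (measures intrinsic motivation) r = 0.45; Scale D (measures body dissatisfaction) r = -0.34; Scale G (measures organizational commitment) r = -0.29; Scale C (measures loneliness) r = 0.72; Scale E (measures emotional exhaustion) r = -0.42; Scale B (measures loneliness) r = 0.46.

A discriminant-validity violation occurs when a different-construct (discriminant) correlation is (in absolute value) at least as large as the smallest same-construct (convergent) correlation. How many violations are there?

Convergent (same construct = loneliness): Scale A, Scale C, Scale B.
Smallest convergent = 0.46. Discriminant |r|: 0.17, 0.45, 0.34, 0.29, 0.42; count ≥ 0.46 → 0.

0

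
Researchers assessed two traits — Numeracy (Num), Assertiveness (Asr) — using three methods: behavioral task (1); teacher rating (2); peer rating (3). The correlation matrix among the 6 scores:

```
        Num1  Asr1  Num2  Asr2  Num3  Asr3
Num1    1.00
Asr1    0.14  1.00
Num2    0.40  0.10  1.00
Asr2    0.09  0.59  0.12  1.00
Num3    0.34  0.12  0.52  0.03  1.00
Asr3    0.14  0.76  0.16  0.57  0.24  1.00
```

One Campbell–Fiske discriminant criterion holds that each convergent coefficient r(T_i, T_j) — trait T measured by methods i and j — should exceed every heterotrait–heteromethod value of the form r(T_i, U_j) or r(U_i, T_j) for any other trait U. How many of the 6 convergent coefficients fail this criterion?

Checking each validity diagonal entry against its comparison values:
Num (methods 1·2): 0.40 vs {0.09, 0.10} → pass.
Num (methods 1·3): 0.34 vs {0.14, 0.12} → pass.
Num (methods 2·3): 0.52 vs {0.16, 0.03} → pass.
Asr (methods 1·2): 0.59 vs {0.10, 0.09} → pass.
Asr (methods 1·3): 0.76 vs {0.12, 0.14} → pass.
Asr (methods 2·3): 0.57 vs {0.03, 0.16} → pass.
0 of 6 fail.

0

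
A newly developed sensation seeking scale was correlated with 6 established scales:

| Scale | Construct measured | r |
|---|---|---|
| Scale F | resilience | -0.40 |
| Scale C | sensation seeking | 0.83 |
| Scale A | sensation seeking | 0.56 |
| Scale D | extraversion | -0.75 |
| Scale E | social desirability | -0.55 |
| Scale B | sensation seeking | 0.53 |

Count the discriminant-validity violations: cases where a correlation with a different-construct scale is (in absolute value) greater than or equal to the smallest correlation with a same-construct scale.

Convergent (same construct = sensation seeking): Scale C, Scale A, Scale B.
Smallest convergent = 0.53. Discriminant |r|: 0.40, 0.75, 0.55; count ≥ 0.53 → 2.

2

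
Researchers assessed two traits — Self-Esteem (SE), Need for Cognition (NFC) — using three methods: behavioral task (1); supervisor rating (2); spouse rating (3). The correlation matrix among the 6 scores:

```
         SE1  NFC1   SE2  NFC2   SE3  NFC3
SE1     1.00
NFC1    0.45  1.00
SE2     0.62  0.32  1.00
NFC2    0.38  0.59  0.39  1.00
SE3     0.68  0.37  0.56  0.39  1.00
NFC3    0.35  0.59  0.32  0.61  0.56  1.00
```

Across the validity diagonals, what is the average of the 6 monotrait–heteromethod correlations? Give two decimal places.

0.61

Convergent values: 0.62, 0.68, 0.56, 0.59, 0.59, 0.61; mean = 3.65/6 = 0.61.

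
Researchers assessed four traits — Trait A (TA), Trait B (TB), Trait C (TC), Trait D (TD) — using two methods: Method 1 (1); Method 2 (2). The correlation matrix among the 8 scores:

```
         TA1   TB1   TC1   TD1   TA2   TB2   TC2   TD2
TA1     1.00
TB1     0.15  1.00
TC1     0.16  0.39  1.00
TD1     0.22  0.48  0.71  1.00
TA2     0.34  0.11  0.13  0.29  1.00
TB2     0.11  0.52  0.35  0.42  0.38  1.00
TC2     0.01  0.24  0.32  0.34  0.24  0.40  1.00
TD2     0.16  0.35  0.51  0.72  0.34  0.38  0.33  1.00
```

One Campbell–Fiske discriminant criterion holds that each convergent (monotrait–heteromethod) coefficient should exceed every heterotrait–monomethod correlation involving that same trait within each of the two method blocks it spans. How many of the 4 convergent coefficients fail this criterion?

Each convergent coefficient versus the relevant comparison correlations:
TA (methods 1·2): 0.34 vs {0.15, 0.38, 0.16, 0.24, 0.22, 0.34} → fail.
TB (methods 1·2): 0.52 vs {0.15, 0.38, 0.39, 0.40, 0.48, 0.38} → pass.
TC (methods 1·2): 0.32 vs {0.16, 0.24, 0.39, 0.40, 0.71, 0.33} → fail.
TD (methods 1·2): 0.72 vs {0.22, 0.34, 0.48, 0.38, 0.71, 0.33} → pass.
2 of 4 fail.

2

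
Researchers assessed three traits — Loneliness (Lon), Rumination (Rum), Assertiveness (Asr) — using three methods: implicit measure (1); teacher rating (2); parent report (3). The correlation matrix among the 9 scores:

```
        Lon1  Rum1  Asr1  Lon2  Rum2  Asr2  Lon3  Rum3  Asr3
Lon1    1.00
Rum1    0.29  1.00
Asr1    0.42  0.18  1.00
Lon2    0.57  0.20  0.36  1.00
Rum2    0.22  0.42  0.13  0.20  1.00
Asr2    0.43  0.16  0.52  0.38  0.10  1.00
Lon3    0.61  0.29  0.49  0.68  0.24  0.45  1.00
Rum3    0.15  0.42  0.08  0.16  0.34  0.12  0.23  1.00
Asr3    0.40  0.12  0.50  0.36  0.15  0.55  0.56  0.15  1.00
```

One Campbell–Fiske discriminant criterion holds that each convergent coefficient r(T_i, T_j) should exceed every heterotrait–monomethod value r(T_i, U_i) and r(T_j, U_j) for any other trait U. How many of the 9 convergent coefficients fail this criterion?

2

Each convergent coefficient versus the relevant comparison correlations:
Lon (methods 1·2): 0.57 vs {0.29, 0.20, 0.42, 0.38} → pass.
Lon (methods 1·3): 0.61 vs {0.29, 0.23, 0.42, 0.56} → pass.
Lon (methods 2·3): 0.68 vs {0.20, 0.23, 0.38, 0.56} → pass.
Rum (methods 1·2): 0.42 vs {0.29, 0.20, 0.18, 0.10} → pass.
Rum (methods 1·3): 0.42 vs {0.29, 0.23, 0.18, 0.15} → pass.
Rum (methods 2·3): 0.34 vs {0.20, 0.23, 0.10, 0.15} → pass.
Asr (methods 1·2): 0.52 vs {0.42, 0.38, 0.18, 0.10} → pass.
Asr (methods 1·3): 0.50 vs {0.42, 0.56, 0.18, 0.15} → fail.
Asr (methods 2·3): 0.55 vs {0.38, 0.56, 0.10, 0.15} → fail.
2 of 9 fail.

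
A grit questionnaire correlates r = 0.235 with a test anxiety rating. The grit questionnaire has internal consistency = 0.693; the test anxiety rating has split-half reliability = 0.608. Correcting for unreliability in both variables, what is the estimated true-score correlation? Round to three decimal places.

r_true = r_obs / √(r_xx · r_yy) = 0.235 / √(0.693 × 0.608) = 0.235 / √0.421344 = 0.235 / 0.6491 ≈ 0.362.

0.362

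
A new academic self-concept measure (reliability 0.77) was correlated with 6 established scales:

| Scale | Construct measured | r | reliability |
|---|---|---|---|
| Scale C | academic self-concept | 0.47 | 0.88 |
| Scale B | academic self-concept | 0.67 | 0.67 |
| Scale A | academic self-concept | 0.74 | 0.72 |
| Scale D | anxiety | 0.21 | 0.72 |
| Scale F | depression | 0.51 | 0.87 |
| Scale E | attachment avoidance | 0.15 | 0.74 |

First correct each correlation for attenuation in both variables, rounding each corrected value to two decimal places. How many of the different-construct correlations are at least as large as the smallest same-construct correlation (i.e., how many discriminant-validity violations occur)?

1

Disattenuated r (r / √(r_scale · r_new)):
  Scale C (conv): 0.47 / √(0.88·0.77) = 0.57
  Scale B (conv): 0.67 / √(0.67·0.77) = 0.93
  Scale A (conv): 0.74 / √(0.72·0.77) = 0.99
  Scale D (disc): 0.21 / √(0.72·0.77) = 0.28
  Scale F (disc): 0.51 / √(0.87·0.77) = 0.62
  Scale E (disc): 0.15 / √(0.74·0.77) = 0.20
Smallest convergent = 0.57. Discriminant values: 0.28, 0.62, 0.20; count ≥ 0.57 → 1.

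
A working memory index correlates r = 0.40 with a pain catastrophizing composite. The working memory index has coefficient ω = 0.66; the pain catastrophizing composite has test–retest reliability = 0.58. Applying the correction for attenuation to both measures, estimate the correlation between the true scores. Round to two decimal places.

r_true = r_obs / √(r_xx · r_yy) = 0.40 / √(0.66 × 0.58) = 0.40 / √0.3828 = 0.40 / 0.6187 ≈ 0.65.

0.65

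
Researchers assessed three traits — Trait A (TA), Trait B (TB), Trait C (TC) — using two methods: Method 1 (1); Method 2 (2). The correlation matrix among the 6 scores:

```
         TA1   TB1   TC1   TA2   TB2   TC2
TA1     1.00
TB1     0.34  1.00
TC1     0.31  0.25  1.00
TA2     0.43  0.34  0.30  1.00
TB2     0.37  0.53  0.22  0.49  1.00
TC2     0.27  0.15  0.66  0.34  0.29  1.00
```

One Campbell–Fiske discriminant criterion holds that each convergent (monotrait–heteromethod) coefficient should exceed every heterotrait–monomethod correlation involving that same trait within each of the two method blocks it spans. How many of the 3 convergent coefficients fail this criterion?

Checking each validity diagonal entry against its comparison values:
TA (methods 1·2): 0.43 vs {0.34, 0.49, 0.31, 0.34} → fail.
TB (methods 1·2): 0.53 vs {0.34, 0.49, 0.25, 0.29} → pass.
TC (methods 1·2): 0.66 vs {0.31, 0.34, 0.25, 0.29} → pass.
1 of 3 fail.

1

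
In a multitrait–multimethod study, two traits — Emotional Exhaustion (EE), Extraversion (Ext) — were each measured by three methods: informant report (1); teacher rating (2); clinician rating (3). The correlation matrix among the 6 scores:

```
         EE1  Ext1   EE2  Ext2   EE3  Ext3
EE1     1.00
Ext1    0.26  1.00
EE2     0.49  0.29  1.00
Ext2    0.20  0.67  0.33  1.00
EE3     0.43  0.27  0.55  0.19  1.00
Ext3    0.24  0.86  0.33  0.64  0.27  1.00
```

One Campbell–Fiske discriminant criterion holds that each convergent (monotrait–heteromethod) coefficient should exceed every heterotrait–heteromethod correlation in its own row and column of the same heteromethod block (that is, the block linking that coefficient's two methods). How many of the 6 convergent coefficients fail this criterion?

0

Each convergent coefficient versus the relevant comparison correlations:
EE (methods 1·2): 0.49 vs {0.20, 0.29} → pass.
EE (methods 1·3): 0.43 vs {0.24, 0.27} → pass.
EE (methods 2·3): 0.55 vs {0.33, 0.19} → pass.
Ext (methods 1·2): 0.67 vs {0.29, 0.20} → pass.
Ext (methods 1·3): 0.86 vs {0.27, 0.24} → pass.
Ext (methods 2·3): 0.64 vs {0.19, 0.33} → pass.
0 of 6 fail.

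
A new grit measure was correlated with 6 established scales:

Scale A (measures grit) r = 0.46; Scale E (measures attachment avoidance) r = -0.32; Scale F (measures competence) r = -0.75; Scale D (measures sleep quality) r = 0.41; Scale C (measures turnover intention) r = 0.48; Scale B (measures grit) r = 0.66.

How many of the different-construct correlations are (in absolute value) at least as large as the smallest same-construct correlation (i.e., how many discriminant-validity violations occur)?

2

Convergent (same construct = grit): Scale A, Scale B.
Smallest convergent = 0.46. Discriminant |r|: 0.32, 0.75, 0.41, 0.48; count ≥ 0.46 → 2.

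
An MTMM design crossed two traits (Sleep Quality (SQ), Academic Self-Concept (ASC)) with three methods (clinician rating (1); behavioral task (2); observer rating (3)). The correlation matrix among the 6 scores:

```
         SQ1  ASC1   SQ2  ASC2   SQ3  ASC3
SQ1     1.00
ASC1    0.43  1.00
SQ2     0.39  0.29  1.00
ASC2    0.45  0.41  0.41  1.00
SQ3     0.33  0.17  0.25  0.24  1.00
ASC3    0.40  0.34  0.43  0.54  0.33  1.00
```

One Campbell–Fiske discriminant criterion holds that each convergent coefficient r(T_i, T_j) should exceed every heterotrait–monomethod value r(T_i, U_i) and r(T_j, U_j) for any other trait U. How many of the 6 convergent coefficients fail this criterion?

5

Convergent coefficients and their comparison sets:
SQ (methods 1·2): 0.39 vs {0.43, 0.41} → fail.
SQ (methods 1·3): 0.33 vs {0.43, 0.33} → fail.
SQ (methods 2·3): 0.25 vs {0.41, 0.33} → fail.
ASC (methods 1·2): 0.41 vs {0.43, 0.41} → fail.
ASC (methods 1·3): 0.34 vs {0.43, 0.33} → fail.
ASC (methods 2·3): 0.54 vs {0.41, 0.33} → pass.
5 of 6 fail.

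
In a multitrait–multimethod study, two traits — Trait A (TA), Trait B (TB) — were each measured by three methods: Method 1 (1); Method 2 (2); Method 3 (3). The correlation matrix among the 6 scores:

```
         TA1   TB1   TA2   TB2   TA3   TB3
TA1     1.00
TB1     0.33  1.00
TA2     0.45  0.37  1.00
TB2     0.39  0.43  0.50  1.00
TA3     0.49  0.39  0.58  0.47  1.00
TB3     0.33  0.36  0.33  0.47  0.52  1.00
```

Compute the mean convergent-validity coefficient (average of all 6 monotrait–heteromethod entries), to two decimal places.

0.46

Convergent values: 0.45, 0.49, 0.58, 0.43, 0.36, 0.47; mean = 2.78/6 = 0.46.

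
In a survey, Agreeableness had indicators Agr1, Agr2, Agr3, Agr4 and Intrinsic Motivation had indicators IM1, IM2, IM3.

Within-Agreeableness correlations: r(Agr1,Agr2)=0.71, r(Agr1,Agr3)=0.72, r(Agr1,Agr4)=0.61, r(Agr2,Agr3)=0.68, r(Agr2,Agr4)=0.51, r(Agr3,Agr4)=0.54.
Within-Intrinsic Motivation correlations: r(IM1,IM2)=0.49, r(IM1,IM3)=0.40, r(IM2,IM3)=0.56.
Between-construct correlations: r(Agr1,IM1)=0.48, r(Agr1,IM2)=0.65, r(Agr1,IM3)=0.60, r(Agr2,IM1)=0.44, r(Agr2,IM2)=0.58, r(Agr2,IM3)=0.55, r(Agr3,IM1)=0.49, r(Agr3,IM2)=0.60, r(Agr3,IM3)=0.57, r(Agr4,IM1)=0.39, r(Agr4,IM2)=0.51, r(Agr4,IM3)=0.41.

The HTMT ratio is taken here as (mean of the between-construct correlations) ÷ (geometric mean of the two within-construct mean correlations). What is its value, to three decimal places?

0.948

Between-construct mean = 6.27/12 = 0.5225.
Mean within-Agr = 3.77/6 = 0.6283; mean within-IM = 1.45/3 = 0.4833.
Geometric mean = √(0.6283 × 0.4833) = 0.5511.
HTMT = 0.5225 / 0.5511 = 0.948.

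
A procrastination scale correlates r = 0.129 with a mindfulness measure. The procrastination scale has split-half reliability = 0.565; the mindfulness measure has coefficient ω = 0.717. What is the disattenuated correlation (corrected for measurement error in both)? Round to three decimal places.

r_true = r_obs / √(r_xx · r_yy) = 0.129 / √(0.565 × 0.717) = 0.129 / √0.405105 = 0.129 / 0.6365 ≈ 0.203.

0.203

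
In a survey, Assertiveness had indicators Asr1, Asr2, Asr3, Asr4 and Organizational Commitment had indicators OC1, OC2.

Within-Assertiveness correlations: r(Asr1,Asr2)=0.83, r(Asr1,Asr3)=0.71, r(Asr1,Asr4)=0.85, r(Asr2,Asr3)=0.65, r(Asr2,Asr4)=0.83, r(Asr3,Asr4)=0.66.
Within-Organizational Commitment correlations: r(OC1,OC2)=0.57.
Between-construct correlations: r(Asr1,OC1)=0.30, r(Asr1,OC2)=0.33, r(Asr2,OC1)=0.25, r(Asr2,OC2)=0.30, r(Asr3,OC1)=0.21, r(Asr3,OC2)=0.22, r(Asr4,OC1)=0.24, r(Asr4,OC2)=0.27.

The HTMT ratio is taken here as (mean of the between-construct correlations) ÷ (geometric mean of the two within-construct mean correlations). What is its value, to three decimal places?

0.404

Mean heterotrait r = 2.12/8 = 0.2650.
Mean within-Asr = 4.53/6 = 0.7550; mean within-OC = 0.57/1 = 0.5700.
Geometric mean = √(0.7550 × 0.5700) = 0.6560.
HTMT = 0.2650 / 0.6560 = 0.404.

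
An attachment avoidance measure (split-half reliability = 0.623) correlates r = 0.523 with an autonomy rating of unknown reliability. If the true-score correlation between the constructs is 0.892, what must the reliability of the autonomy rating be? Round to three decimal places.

0.552

r_true = r_obs / √(r_xx · r_yy) ⇒ 0.892 = 0.523 / √(0.623 · r_yy).
√(0.623 · r_yy) = 0.523 / 0.892 = 0.5863; 0.623 · r_yy = 0.3437; r_yy = 0.3437 / 0.623 ≈ 0.552.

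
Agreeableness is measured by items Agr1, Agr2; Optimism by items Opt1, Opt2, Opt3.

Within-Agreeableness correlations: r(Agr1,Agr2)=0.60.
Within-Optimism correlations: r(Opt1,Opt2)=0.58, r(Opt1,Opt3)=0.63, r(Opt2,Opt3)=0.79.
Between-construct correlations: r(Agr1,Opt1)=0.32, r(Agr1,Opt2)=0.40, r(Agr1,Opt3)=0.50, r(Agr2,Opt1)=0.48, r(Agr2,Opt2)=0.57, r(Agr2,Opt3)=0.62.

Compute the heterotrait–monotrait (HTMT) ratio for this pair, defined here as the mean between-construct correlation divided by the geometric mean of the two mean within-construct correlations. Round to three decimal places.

Mean between = 2.89/6 = 0.4817.
Mean within-Agr = 0.60/1 = 0.6000; mean within-Opt = 2.00/3 = 0.6667.
Geometric mean = √(0.6000 × 0.6667) = 0.6325.
HTMT = 0.4817 / 0.6325 = 0.762.

0.762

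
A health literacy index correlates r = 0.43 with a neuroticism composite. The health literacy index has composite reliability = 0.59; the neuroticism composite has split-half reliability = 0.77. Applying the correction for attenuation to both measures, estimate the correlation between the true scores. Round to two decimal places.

r_true = r_obs / √(r_xx · r_yy) = 0.43 / √(0.59 × 0.77) = 0.43 / √0.4543 = 0.43 / 0.6740 ≈ 0.64.

0.64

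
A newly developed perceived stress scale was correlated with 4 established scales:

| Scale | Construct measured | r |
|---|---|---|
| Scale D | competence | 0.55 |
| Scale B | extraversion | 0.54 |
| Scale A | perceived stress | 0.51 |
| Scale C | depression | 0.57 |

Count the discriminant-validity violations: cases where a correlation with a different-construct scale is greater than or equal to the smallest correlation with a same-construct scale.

Convergent (same construct = perceived stress): Scale A.
Smallest convergent = 0.51. Discriminant values: 0.55, 0.54, 0.57; count ≥ 0.51 → 3.

3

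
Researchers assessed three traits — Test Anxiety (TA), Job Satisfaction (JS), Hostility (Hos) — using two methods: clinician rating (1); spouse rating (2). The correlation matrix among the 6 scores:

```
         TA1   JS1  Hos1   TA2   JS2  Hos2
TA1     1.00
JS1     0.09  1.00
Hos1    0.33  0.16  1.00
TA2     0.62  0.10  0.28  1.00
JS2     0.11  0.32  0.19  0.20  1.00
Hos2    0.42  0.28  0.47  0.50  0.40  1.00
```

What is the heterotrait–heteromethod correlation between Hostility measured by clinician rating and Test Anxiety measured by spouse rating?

Different traits and methods: r(Hos1, TA2) = 0.28.

0.28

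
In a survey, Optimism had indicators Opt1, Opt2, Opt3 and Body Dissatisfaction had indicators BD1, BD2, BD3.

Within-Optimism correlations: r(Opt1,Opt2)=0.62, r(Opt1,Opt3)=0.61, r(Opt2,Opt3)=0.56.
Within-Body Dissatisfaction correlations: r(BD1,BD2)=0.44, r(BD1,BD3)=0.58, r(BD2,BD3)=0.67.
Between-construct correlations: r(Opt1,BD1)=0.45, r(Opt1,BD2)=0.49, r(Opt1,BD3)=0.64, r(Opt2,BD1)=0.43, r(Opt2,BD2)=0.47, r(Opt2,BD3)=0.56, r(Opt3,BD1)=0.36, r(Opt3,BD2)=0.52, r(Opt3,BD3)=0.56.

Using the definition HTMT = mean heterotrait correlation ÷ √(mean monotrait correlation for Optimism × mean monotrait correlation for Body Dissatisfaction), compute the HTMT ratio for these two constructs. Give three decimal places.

Mean heterotrait r = 4.48/9 = 0.4978.
Mean within-Opt = 1.79/3 = 0.5967; mean within-BD = 1.69/3 = 0.5633.
Geometric mean = √(0.5967 × 0.5633) = 0.5798.
HTMT = 0.4978 / 0.5798 = 0.859.

0.859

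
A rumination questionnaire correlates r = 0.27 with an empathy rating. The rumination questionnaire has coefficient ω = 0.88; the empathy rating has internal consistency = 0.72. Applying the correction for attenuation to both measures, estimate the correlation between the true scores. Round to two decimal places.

r_true = r_obs / √(r_xx · r_yy) = 0.27 / √(0.88 × 0.72) = 0.27 / √0.6336 = 0.27 / 0.7960 ≈ 0.34.

0.34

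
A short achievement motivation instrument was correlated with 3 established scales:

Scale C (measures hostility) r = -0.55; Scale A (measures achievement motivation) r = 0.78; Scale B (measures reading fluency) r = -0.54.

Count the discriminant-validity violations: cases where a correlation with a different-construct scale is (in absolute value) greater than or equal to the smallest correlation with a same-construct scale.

Convergent (same construct = achievement motivation): Scale A.
Smallest convergent = 0.78. Discriminant |r|: 0.55, 0.54; count ≥ 0.78 → 0.

0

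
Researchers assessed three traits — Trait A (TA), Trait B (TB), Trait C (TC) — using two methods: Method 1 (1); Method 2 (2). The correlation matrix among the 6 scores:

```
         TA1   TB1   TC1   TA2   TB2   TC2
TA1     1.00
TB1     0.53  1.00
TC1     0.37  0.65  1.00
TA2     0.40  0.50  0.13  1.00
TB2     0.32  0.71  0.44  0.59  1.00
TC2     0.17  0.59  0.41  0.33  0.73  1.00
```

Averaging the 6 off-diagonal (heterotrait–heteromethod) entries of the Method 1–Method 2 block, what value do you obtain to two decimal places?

HTHM values (method 1 × method 2): 0.32, 0.17, 0.50, 0.59, 0.13, 0.44; mean = 2.15/6 = 0.36.

0.36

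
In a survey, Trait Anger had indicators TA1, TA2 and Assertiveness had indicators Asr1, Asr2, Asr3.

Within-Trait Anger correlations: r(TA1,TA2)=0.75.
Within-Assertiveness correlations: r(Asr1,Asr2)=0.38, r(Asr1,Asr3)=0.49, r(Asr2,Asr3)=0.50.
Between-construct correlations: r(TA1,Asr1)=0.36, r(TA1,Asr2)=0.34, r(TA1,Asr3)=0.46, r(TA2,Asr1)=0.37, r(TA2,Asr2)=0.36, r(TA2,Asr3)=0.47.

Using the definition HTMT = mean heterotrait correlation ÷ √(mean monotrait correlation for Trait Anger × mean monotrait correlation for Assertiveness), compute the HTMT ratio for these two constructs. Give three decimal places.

0.672

Between-construct mean = 2.36/6 = 0.3933.
Mean within-TA = 0.75/1 = 0.7500; mean within-Asr = 1.37/3 = 0.4567.
Geometric mean = √(0.7500 × 0.4567) = 0.5853.
HTMT = 0.3933 / 0.5853 = 0.672.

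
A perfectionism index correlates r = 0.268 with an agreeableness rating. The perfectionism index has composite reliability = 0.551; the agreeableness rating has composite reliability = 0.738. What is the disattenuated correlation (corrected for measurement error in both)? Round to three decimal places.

0.420

r_true = r_obs / √(r_xx · r_yy) = 0.268 / √(0.551 × 0.738) = 0.268 / √0.406638 = 0.268 / 0.6377 ≈ 0.420.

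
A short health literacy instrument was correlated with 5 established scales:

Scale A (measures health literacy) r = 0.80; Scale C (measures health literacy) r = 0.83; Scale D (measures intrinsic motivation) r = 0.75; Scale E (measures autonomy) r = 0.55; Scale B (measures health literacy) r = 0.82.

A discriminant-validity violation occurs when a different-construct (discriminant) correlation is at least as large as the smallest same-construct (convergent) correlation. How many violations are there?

Convergent (same construct = health literacy): Scale A, Scale C, Scale B.
Smallest convergent = 0.80. Discriminant values: 0.75, 0.55; count ≥ 0.80 → 0.

0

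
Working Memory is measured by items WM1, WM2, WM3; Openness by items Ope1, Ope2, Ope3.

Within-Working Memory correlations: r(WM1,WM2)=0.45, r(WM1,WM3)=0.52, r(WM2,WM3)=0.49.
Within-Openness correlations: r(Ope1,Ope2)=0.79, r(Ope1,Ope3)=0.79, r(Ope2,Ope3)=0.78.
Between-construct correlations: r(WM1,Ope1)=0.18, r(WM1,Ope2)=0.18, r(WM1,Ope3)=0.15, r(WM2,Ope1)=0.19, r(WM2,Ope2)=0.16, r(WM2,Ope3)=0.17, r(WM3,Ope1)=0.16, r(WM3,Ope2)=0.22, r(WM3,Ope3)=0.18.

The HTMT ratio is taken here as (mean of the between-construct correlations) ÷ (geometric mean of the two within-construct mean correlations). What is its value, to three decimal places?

0.286

Mean heterotrait r = 1.59/9 = 0.1767.
Mean within-WM = 1.46/3 = 0.4867; mean within-Ope = 2.36/3 = 0.7867.
Geometric mean = √(0.4867 × 0.7867) = 0.6188.
HTMT = 0.1767 / 0.6188 = 0.286.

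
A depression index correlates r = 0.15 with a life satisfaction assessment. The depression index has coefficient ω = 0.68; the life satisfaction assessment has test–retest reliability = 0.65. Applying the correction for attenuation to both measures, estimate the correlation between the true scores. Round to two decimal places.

r_true = r_obs / √(r_xx · r_yy) = 0.15 / √(0.68 × 0.65) = 0.15 / √0.4420 = 0.15 / 0.6648 ≈ 0.23.

0.23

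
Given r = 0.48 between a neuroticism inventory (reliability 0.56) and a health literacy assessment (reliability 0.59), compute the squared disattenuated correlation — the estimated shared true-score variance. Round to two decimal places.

Disattenuated r = 0.48 / √(0.56 × 0.59) = 0.48 / 0.5748 = 0.8351.
Shared true-score variance = 0.8351² = 0.6974 ≈ 0.70.

0.70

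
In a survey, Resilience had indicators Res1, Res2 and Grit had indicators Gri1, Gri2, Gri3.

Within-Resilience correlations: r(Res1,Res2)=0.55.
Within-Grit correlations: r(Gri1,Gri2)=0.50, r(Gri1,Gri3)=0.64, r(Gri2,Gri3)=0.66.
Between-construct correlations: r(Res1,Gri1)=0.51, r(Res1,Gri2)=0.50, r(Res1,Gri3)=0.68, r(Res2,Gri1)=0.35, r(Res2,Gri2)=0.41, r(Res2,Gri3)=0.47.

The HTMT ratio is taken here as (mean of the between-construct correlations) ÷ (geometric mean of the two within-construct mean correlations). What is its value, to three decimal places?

Between-construct mean = 2.92/6 = 0.4867.
Mean within-Res = 0.55/1 = 0.5500; mean within-Gri = 1.80/3 = 0.6000.
Geometric mean = √(0.5500 × 0.6000) = 0.5745.
HTMT = 0.4867 / 0.5745 = 0.847.

0.847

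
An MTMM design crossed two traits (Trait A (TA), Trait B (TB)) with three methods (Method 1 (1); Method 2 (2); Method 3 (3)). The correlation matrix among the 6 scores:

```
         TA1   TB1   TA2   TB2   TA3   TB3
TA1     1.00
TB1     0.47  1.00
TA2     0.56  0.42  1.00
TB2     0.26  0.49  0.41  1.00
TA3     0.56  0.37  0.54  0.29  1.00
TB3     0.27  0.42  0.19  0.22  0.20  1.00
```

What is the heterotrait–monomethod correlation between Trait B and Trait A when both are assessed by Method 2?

Different traits, same method: r(TB2, TA2) = 0.41.

0.41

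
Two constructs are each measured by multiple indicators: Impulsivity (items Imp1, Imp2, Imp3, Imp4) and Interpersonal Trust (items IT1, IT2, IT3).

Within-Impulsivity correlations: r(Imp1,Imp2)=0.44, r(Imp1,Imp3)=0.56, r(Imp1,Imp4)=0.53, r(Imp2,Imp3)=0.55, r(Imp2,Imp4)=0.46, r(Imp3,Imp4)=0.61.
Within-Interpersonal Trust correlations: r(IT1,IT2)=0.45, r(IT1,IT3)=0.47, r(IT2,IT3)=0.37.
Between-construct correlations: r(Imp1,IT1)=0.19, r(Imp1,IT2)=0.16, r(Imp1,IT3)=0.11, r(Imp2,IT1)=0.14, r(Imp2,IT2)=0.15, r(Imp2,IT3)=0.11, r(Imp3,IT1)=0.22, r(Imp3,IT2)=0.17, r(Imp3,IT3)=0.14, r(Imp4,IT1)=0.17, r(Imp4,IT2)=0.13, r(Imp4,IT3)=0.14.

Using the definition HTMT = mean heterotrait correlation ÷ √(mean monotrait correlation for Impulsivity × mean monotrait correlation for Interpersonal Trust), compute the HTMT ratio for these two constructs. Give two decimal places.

0.32

Mean heterotrait r = 1.83/12 = 0.1525.
Mean within-Imp = 3.15/6 = 0.5250; mean within-IT = 1.29/3 = 0.4300.
Geometric mean = √(0.5250 × 0.4300) = 0.4751.
HTMT = 0.1525 / 0.4751 = 0.32.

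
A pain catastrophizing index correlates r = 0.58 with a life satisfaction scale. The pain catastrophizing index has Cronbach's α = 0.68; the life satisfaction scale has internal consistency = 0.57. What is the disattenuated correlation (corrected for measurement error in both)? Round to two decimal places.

0.93

r_true = r_obs / √(r_xx · r_yy) = 0.58 / √(0.68 × 0.57) = 0.58 / √0.3876 = 0.58 / 0.6226 ≈ 0.93.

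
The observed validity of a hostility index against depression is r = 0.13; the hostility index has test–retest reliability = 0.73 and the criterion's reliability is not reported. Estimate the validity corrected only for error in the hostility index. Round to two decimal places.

Single correction: r_c = r_obs / √r_xx = 0.13 / √0.73 = 0.13 / 0.8544 ≈ 0.15.

0.15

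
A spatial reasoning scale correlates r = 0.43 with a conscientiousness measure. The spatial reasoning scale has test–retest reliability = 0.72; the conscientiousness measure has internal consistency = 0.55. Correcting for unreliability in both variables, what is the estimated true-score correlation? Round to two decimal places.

0.68

r_true = r_obs / √(r_xx · r_yy) = 0.43 / √(0.72 × 0.55) = 0.43 / √0.3960 = 0.43 / 0.6293 ≈ 0.68.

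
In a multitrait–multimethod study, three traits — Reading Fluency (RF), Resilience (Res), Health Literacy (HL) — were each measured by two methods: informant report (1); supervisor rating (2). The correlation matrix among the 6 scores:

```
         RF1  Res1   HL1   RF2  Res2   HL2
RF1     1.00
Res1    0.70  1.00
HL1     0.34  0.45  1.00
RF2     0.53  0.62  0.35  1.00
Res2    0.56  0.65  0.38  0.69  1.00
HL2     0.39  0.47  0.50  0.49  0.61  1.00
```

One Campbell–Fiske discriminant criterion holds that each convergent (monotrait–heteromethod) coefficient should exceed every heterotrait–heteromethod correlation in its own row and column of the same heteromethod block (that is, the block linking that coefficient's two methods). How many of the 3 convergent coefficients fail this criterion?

Convergent coefficients and their comparison sets:
RF (methods 1·2): 0.53 vs {0.56, 0.62, 0.39, 0.35} → fail.
Res (methods 1·2): 0.65 vs {0.62, 0.56, 0.47, 0.38} → pass.
HL (methods 1·2): 0.50 vs {0.35, 0.39, 0.38, 0.47} → pass.
1 of 3 fail.

1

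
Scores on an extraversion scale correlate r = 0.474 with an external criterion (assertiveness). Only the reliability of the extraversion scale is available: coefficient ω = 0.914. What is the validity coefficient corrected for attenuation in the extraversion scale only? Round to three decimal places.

Single correction: r_c = r_obs / √r_xx = 0.474 / √0.914 = 0.474 / 0.9560 ≈ 0.496.

0.496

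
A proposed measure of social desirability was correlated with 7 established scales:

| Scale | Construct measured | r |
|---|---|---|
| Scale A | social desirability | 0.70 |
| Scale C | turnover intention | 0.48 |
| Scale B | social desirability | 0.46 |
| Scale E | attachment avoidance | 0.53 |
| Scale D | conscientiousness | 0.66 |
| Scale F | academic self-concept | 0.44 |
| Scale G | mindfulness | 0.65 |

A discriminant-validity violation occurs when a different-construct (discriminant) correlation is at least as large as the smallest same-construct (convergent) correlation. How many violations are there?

4

Convergent (same construct = social desirability): Scale A, Scale B.
Smallest convergent = 0.46. Discriminant values: 0.48, 0.53, 0.66, 0.44, 0.65; count ≥ 0.46 → 4.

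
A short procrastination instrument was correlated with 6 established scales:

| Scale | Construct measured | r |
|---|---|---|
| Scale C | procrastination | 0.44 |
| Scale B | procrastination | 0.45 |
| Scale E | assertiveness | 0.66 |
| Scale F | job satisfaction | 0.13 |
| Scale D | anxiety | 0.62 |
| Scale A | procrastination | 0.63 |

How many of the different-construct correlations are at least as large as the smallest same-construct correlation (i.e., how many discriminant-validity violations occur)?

Convergent (same construct = procrastination): Scale C, Scale B, Scale A.
Smallest convergent = 0.44. Discriminant values: 0.66, 0.13, 0.62; count ≥ 0.44 → 2.

2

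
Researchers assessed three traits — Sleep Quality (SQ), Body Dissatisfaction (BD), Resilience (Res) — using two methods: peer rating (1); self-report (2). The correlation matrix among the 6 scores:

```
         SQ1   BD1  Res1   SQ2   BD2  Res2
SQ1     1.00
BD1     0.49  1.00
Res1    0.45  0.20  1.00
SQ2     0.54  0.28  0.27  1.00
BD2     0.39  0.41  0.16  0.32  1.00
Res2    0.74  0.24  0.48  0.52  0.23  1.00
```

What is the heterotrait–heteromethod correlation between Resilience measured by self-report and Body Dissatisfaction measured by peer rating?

Different traits and methods: r(Res2, BD1) = 0.24.

0.24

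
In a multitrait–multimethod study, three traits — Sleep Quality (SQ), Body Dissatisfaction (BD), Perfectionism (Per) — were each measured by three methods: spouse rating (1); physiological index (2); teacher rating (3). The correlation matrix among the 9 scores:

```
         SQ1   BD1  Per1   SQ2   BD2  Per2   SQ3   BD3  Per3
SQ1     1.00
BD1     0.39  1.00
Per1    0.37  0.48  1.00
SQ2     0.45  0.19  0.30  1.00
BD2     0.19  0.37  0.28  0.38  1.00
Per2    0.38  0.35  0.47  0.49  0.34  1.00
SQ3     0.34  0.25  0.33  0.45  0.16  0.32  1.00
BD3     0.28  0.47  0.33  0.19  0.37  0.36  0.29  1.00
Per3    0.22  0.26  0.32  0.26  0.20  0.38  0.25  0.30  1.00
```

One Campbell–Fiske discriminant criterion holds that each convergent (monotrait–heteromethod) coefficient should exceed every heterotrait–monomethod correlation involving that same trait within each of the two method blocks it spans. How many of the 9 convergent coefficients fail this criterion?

Checking each validity diagonal entry against its comparison values:
SQ (methods 1·2): 0.45 vs {0.39, 0.38, 0.37, 0.49} → fail.
SQ (methods 1·3): 0.34 vs {0.39, 0.29, 0.37, 0.25} → fail.
SQ (methods 2·3): 0.45 vs {0.38, 0.29, 0.49, 0.25} → fail.
BD (methods 1·2): 0.37 vs {0.39, 0.38, 0.48, 0.34} → fail.
BD (methods 1·3): 0.47 vs {0.39, 0.29, 0.48, 0.30} → fail.
BD (methods 2·3): 0.37 vs {0.38, 0.29, 0.34, 0.30} → fail.
Per (methods 1·2): 0.47 vs {0.37, 0.49, 0.48, 0.34} → fail.
Per (methods 1·3): 0.32 vs {0.37, 0.25, 0.48, 0.30} → fail.
Per (methods 2·3): 0.38 vs {0.49, 0.25, 0.34, 0.30} → fail.
9 of 9 fail.

9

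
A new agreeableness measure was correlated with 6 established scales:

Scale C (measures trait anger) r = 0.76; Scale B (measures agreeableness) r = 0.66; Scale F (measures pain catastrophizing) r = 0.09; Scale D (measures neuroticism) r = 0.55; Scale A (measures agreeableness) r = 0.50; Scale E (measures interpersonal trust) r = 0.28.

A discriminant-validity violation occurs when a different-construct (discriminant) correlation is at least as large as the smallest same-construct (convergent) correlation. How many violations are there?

Convergent (same construct = agreeableness): Scale B, Scale A.
Smallest convergent = 0.50. Discriminant values: 0.76, 0.09, 0.55, 0.28; count ≥ 0.50 → 2.

2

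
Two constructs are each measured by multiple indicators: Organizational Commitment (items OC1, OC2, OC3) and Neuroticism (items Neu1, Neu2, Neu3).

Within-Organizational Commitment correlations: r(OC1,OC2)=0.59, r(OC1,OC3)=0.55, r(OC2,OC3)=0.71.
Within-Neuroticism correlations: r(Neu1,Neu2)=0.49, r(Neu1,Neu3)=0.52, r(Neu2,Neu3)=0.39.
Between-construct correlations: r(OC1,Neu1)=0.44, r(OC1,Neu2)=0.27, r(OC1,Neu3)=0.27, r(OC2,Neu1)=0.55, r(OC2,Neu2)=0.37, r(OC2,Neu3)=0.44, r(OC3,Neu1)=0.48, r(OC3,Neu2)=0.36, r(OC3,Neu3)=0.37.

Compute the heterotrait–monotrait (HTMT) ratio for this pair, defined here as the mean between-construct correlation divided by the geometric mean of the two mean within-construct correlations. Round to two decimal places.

0.74

Mean between = 3.55/9 = 0.3944.
Mean within-OC = 1.85/3 = 0.6167; mean within-Neu = 1.40/3 = 0.4667.
Geometric mean = √(0.6167 × 0.4667) = 0.5365.
HTMT = 0.3944 / 0.5365 = 0.74.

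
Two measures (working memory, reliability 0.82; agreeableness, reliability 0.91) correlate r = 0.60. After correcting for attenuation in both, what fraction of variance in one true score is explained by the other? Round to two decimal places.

0.48

Disattenuated r = 0.60 / √(0.82 × 0.91) = 0.60 / 0.8638 = 0.6946.
Shared true-score variance = 0.6946² = 0.4825 ≈ 0.48.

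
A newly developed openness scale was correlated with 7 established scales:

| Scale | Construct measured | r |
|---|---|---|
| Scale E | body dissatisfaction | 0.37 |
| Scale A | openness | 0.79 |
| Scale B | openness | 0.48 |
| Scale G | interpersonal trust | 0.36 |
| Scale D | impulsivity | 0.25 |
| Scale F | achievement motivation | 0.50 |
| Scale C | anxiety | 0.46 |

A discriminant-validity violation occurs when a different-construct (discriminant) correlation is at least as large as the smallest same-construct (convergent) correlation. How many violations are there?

1

Convergent (same construct = openness): Scale A, Scale B.
Smallest convergent = 0.48. Discriminant values: 0.37, 0.36, 0.25, 0.50, 0.46; count ≥ 0.48 → 1.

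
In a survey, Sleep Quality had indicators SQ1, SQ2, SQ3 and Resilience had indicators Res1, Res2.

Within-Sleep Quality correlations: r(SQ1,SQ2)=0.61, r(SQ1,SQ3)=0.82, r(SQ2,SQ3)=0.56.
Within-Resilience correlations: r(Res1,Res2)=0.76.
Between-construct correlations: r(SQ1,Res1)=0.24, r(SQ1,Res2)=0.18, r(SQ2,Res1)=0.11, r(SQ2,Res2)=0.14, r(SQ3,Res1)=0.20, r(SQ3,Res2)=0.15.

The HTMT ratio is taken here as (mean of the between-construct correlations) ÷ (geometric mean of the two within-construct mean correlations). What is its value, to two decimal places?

Mean between = 1.02/6 = 0.1700.
Mean within-SQ = 1.99/3 = 0.6633; mean within-Res = 0.76/1 = 0.7600.
Geometric mean = √(0.6633 × 0.7600) = 0.7100.
HTMT = 0.1700 / 0.7100 = 0.24.

0.24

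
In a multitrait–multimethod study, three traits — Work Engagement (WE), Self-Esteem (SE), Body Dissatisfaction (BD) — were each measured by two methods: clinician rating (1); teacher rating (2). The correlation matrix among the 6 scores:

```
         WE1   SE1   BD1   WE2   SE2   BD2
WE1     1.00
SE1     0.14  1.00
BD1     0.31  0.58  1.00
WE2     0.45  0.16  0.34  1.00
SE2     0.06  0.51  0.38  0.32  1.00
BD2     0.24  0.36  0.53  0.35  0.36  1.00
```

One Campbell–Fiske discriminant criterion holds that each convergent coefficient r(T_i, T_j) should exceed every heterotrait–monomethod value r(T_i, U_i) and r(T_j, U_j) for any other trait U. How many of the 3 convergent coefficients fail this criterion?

2

Each convergent coefficient versus the relevant comparison correlations:
WE (methods 1·2): 0.45 vs {0.14, 0.32, 0.31, 0.35} → pass.
SE (methods 1·2): 0.51 vs {0.14, 0.32, 0.58, 0.36} → fail.
BD (methods 1·2): 0.53 vs {0.31, 0.35, 0.58, 0.36} → fail.
2 of 3 fail.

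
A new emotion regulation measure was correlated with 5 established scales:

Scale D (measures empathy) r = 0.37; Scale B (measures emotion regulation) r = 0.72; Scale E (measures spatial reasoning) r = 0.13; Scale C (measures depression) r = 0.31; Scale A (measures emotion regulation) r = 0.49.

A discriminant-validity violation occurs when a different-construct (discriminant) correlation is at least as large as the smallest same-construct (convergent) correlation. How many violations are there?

0

Convergent (same construct = emotion regulation): Scale B, Scale A.
Smallest convergent = 0.49. Discriminant values: 0.37, 0.13, 0.31; count ≥ 0.49 → 0.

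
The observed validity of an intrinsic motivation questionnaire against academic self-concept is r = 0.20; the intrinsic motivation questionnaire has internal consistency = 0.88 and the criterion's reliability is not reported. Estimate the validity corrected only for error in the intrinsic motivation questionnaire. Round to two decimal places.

Single correction: r_c = r_obs / √r_xx = 0.20 / √0.88 = 0.20 / 0.9381 ≈ 0.21.

0.21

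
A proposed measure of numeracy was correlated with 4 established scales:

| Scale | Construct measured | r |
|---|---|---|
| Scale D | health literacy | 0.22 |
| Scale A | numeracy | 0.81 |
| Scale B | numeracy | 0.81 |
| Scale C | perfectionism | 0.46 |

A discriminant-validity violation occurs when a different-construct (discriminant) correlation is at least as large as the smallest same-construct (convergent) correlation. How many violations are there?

0

Convergent (same construct = numeracy): Scale A, Scale B.
Smallest convergent = 0.81. Discriminant values: 0.22, 0.46; count ≥ 0.81 → 0.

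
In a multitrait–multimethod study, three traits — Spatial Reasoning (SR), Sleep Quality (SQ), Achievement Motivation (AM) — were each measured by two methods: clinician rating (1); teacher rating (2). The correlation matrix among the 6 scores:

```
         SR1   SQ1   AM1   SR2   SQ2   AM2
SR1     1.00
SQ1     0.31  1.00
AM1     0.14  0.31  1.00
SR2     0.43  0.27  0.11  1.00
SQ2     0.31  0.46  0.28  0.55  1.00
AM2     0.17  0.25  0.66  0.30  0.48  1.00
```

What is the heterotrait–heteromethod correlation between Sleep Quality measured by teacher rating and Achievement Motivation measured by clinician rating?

Different traits and methods: r(SQ2, AM1) = 0.28.

0.28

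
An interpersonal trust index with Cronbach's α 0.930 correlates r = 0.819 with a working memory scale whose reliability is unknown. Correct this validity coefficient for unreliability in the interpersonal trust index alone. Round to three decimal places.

Single correction: r_c = r_obs / √r_xx = 0.819 / √0.930 = 0.819 / 0.9644 ≈ 0.849.

0.849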